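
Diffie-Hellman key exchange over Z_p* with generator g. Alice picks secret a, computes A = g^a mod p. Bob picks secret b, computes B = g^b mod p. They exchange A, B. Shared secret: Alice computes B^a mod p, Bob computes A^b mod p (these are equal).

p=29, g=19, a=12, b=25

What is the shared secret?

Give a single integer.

Answer: 7

Derivation:
A = 19^12 mod 29  (bits of 12 = 1100)
  bit 0 = 1: r = r^2 * 19 mod 29 = 1^2 * 19 = 1*19 = 19
  bit 1 = 1: r = r^2 * 19 mod 29 = 19^2 * 19 = 13*19 = 15
  bit 2 = 0: r = r^2 mod 29 = 15^2 = 22
  bit 3 = 0: r = r^2 mod 29 = 22^2 = 20
  -> A = 20
B = 19^25 mod 29  (bits of 25 = 11001)
  bit 0 = 1: r = r^2 * 19 mod 29 = 1^2 * 19 = 1*19 = 19
  bit 1 = 1: r = r^2 * 19 mod 29 = 19^2 * 19 = 13*19 = 15
  bit 2 = 0: r = r^2 mod 29 = 15^2 = 22
  bit 3 = 0: r = r^2 mod 29 = 22^2 = 20
  bit 4 = 1: r = r^2 * 19 mod 29 = 20^2 * 19 = 23*19 = 2
  -> B = 2
s = B^a = 2^12 mod 29  (bits of 12 = 1100)
  bit 0 = 1: r = r^2 * 2 mod 29 = 1^2 * 2 = 1*2 = 2
  bit 1 = 1: r = r^2 * 2 mod 29 = 2^2 * 2 = 4*2 = 8
  bit 2 = 0: r = r^2 mod 29 = 8^2 = 6
  bit 3 = 0: r = r^2 mod 29 = 6^2 = 7
  -> s = B^a = 7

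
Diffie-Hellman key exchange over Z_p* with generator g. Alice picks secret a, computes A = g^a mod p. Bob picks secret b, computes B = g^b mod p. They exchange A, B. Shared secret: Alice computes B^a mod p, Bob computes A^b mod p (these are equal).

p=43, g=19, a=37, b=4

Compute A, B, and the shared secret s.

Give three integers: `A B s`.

A = 19^37 mod 43  (bits of 37 = 100101)
  bit 0 = 1: r = r^2 * 19 mod 43 = 1^2 * 19 = 1*19 = 19
  bit 1 = 0: r = r^2 mod 43 = 19^2 = 17
  bit 2 = 0: r = r^2 mod 43 = 17^2 = 31
  bit 3 = 1: r = r^2 * 19 mod 43 = 31^2 * 19 = 15*19 = 27
  bit 4 = 0: r = r^2 mod 43 = 27^2 = 41
  bit 5 = 1: r = r^2 * 19 mod 43 = 41^2 * 19 = 4*19 = 33
  -> A = 33
B = 19^4 mod 43  (bits of 4 = 100)
  bit 0 = 1: r = r^2 * 19 mod 43 = 1^2 * 19 = 1*19 = 19
  bit 1 = 0: r = r^2 mod 43 = 19^2 = 17
  bit 2 = 0: r = r^2 mod 43 = 17^2 = 31
  -> B = 31
s = B^a = 31^37 mod 43  (bits of 37 = 100101)
  bit 0 = 1: r = r^2 * 31 mod 43 = 1^2 * 31 = 1*31 = 31
  bit 1 = 0: r = r^2 mod 43 = 31^2 = 15
  bit 2 = 0: r = r^2 mod 43 = 15^2 = 10
  bit 3 = 1: r = r^2 * 31 mod 43 = 10^2 * 31 = 14*31 = 4
  bit 4 = 0: r = r^2 mod 43 = 4^2 = 16
  bit 5 = 1: r = r^2 * 31 mod 43 = 16^2 * 31 = 41*31 = 24
  -> s = B^a = 24

Answer: 33 31 24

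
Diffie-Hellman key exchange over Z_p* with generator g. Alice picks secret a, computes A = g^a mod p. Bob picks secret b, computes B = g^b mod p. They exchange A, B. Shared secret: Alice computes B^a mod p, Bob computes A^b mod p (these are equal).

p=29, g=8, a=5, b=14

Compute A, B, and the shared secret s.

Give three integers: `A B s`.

Answer: 27 28 28

Derivation:
A = 8^5 mod 29  (bits of 5 = 101)
  bit 0 = 1: r = r^2 * 8 mod 29 = 1^2 * 8 = 1*8 = 8
  bit 1 = 0: r = r^2 mod 29 = 8^2 = 6
  bit 2 = 1: r = r^2 * 8 mod 29 = 6^2 * 8 = 7*8 = 27
  -> A = 27
B = 8^14 mod 29  (bits of 14 = 1110)
  bit 0 = 1: r = r^2 * 8 mod 29 = 1^2 * 8 = 1*8 = 8
  bit 1 = 1: r = r^2 * 8 mod 29 = 8^2 * 8 = 6*8 = 19
  bit 2 = 1: r = r^2 * 8 mod 29 = 19^2 * 8 = 13*8 = 17
  bit 3 = 0: r = r^2 mod 29 = 17^2 = 28
  -> B = 28
s = B^a = 28^5 mod 29  (bits of 5 = 101)
  bit 0 = 1: r = r^2 * 28 mod 29 = 1^2 * 28 = 1*28 = 28
  bit 1 = 0: r = r^2 mod 29 = 28^2 = 1
  bit 2 = 1: r = r^2 * 28 mod 29 = 1^2 * 28 = 1*28 = 28
  -> s = B^a = 28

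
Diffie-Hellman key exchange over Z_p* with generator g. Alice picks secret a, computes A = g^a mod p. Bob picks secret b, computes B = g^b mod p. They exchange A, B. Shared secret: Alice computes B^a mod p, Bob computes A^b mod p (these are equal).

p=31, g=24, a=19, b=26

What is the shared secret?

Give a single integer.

A = 24^19 mod 31  (bits of 19 = 10011)
  bit 0 = 1: r = r^2 * 24 mod 31 = 1^2 * 24 = 1*24 = 24
  bit 1 = 0: r = r^2 mod 31 = 24^2 = 18
  bit 2 = 0: r = r^2 mod 31 = 18^2 = 14
  bit 3 = 1: r = r^2 * 24 mod 31 = 14^2 * 24 = 10*24 = 23
  bit 4 = 1: r = r^2 * 24 mod 31 = 23^2 * 24 = 2*24 = 17
  -> A = 17
B = 24^26 mod 31  (bits of 26 = 11010)
  bit 0 = 1: r = r^2 * 24 mod 31 = 1^2 * 24 = 1*24 = 24
  bit 1 = 1: r = r^2 * 24 mod 31 = 24^2 * 24 = 18*24 = 29
  bit 2 = 0: r = r^2 mod 31 = 29^2 = 4
  bit 3 = 1: r = r^2 * 24 mod 31 = 4^2 * 24 = 16*24 = 12
  bit 4 = 0: r = r^2 mod 31 = 12^2 = 20
  -> B = 20
s = B^a = 20^19 mod 31  (bits of 19 = 10011)
  bit 0 = 1: r = r^2 * 20 mod 31 = 1^2 * 20 = 1*20 = 20
  bit 1 = 0: r = r^2 mod 31 = 20^2 = 28
  bit 2 = 0: r = r^2 mod 31 = 28^2 = 9
  bit 3 = 1: r = r^2 * 20 mod 31 = 9^2 * 20 = 19*20 = 8
  bit 4 = 1: r = r^2 * 20 mod 31 = 8^2 * 20 = 2*20 = 9
  -> s = B^a = 9

Answer: 9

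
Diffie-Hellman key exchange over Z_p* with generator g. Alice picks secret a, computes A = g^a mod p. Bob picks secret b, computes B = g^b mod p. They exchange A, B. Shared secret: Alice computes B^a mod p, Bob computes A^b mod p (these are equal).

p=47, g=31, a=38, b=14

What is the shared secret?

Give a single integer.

Answer: 7

Derivation:
A = 31^38 mod 47  (bits of 38 = 100110)
  bit 0 = 1: r = r^2 * 31 mod 47 = 1^2 * 31 = 1*31 = 31
  bit 1 = 0: r = r^2 mod 47 = 31^2 = 21
  bit 2 = 0: r = r^2 mod 47 = 21^2 = 18
  bit 3 = 1: r = r^2 * 31 mod 47 = 18^2 * 31 = 42*31 = 33
  bit 4 = 1: r = r^2 * 31 mod 47 = 33^2 * 31 = 8*31 = 13
  bit 5 = 0: r = r^2 mod 47 = 13^2 = 28
  -> A = 28
B = 31^14 mod 47  (bits of 14 = 1110)
  bit 0 = 1: r = r^2 * 31 mod 47 = 1^2 * 31 = 1*31 = 31
  bit 1 = 1: r = r^2 * 31 mod 47 = 31^2 * 31 = 21*31 = 40
  bit 2 = 1: r = r^2 * 31 mod 47 = 40^2 * 31 = 2*31 = 15
  bit 3 = 0: r = r^2 mod 47 = 15^2 = 37
  -> B = 37
s = B^a = 37^38 mod 47  (bits of 38 = 100110)
  bit 0 = 1: r = r^2 * 37 mod 47 = 1^2 * 37 = 1*37 = 37
  bit 1 = 0: r = r^2 mod 47 = 37^2 = 6
  bit 2 = 0: r = r^2 mod 47 = 6^2 = 36
  bit 3 = 1: r = r^2 * 37 mod 47 = 36^2 * 37 = 27*37 = 12
  bit 4 = 1: r = r^2 * 37 mod 47 = 12^2 * 37 = 3*37 = 17
  bit 5 = 0: r = r^2 mod 47 = 17^2 = 7
  -> s = B^a = 7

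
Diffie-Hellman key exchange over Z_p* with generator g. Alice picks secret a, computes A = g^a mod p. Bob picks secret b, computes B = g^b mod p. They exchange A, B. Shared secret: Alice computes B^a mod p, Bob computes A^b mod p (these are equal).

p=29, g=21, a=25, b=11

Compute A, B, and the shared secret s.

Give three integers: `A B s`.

Answer: 3 26 15

Derivation:
A = 21^25 mod 29  (bits of 25 = 11001)
  bit 0 = 1: r = r^2 * 21 mod 29 = 1^2 * 21 = 1*21 = 21
  bit 1 = 1: r = r^2 * 21 mod 29 = 21^2 * 21 = 6*21 = 10
  bit 2 = 0: r = r^2 mod 29 = 10^2 = 13
  bit 3 = 0: r = r^2 mod 29 = 13^2 = 24
  bit 4 = 1: r = r^2 * 21 mod 29 = 24^2 * 21 = 25*21 = 3
  -> A = 3
B = 21^11 mod 29  (bits of 11 = 1011)
  bit 0 = 1: r = r^2 * 21 mod 29 = 1^2 * 21 = 1*21 = 21
  bit 1 = 0: r = r^2 mod 29 = 21^2 = 6
  bit 2 = 1: r = r^2 * 21 mod 29 = 6^2 * 21 = 7*21 = 2
  bit 3 = 1: r = r^2 * 21 mod 29 = 2^2 * 21 = 4*21 = 26
  -> B = 26
s = B^a = 26^25 mod 29  (bits of 25 = 11001)
  bit 0 = 1: r = r^2 * 26 mod 29 = 1^2 * 26 = 1*26 = 26
  bit 1 = 1: r = r^2 * 26 mod 29 = 26^2 * 26 = 9*26 = 2
  bit 2 = 0: r = r^2 mod 29 = 2^2 = 4
  bit 3 = 0: r = r^2 mod 29 = 4^2 = 16
  bit 4 = 1: r = r^2 * 26 mod 29 = 16^2 * 26 = 24*26 = 15
  -> s = B^a = 15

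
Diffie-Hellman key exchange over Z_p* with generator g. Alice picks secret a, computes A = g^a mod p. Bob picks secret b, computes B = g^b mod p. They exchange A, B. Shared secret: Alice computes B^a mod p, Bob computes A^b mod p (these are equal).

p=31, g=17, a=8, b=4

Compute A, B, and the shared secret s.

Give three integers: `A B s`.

Answer: 18 7 10

Derivation:
A = 17^8 mod 31  (bits of 8 = 1000)
  bit 0 = 1: r = r^2 * 17 mod 31 = 1^2 * 17 = 1*17 = 17
  bit 1 = 0: r = r^2 mod 31 = 17^2 = 10
  bit 2 = 0: r = r^2 mod 31 = 10^2 = 7
  bit 3 = 0: r = r^2 mod 31 = 7^2 = 18
  -> A = 18
B = 17^4 mod 31  (bits of 4 = 100)
  bit 0 = 1: r = r^2 * 17 mod 31 = 1^2 * 17 = 1*17 = 17
  bit 1 = 0: r = r^2 mod 31 = 17^2 = 10
  bit 2 = 0: r = r^2 mod 31 = 10^2 = 7
  -> B = 7
s = B^a = 7^8 mod 31  (bits of 8 = 1000)
  bit 0 = 1: r = r^2 * 7 mod 31 = 1^2 * 7 = 1*7 = 7
  bit 1 = 0: r = r^2 mod 31 = 7^2 = 18
  bit 2 = 0: r = r^2 mod 31 = 18^2 = 14
  bit 3 = 0: r = r^2 mod 31 = 14^2 = 10
  -> s = B^a = 10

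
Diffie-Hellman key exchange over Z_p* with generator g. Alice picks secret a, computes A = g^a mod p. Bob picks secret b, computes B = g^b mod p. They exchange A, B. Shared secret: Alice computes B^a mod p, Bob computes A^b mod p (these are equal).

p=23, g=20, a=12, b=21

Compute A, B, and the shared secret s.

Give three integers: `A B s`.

Answer: 3 15 8

Derivation:
A = 20^12 mod 23  (bits of 12 = 1100)
  bit 0 = 1: r = r^2 * 20 mod 23 = 1^2 * 20 = 1*20 = 20
  bit 1 = 1: r = r^2 * 20 mod 23 = 20^2 * 20 = 9*20 = 19
  bit 2 = 0: r = r^2 mod 23 = 19^2 = 16
  bit 3 = 0: r = r^2 mod 23 = 16^2 = 3
  -> A = 3
B = 20^21 mod 23  (bits of 21 = 10101)
  bit 0 = 1: r = r^2 * 20 mod 23 = 1^2 * 20 = 1*20 = 20
  bit 1 = 0: r = r^2 mod 23 = 20^2 = 9
  bit 2 = 1: r = r^2 * 20 mod 23 = 9^2 * 20 = 12*20 = 10
  bit 3 = 0: r = r^2 mod 23 = 10^2 = 8
  bit 4 = 1: r = r^2 * 20 mod 23 = 8^2 * 20 = 18*20 = 15
  -> B = 15
s = B^a = 15^12 mod 23  (bits of 12 = 1100)
  bit 0 = 1: r = r^2 * 15 mod 23 = 1^2 * 15 = 1*15 = 15
  bit 1 = 1: r = r^2 * 15 mod 23 = 15^2 * 15 = 18*15 = 17
  bit 2 = 0: r = r^2 mod 23 = 17^2 = 13
  bit 3 = 0: r = r^2 mod 23 = 13^2 = 8
  -> s = B^a = 8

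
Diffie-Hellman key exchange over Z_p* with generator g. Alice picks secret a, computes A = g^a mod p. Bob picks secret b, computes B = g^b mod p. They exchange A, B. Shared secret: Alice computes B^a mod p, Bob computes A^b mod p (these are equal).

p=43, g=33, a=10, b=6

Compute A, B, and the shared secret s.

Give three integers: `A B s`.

Answer: 23 35 4

Derivation:
A = 33^10 mod 43  (bits of 10 = 1010)
  bit 0 = 1: r = r^2 * 33 mod 43 = 1^2 * 33 = 1*33 = 33
  bit 1 = 0: r = r^2 mod 43 = 33^2 = 14
  bit 2 = 1: r = r^2 * 33 mod 43 = 14^2 * 33 = 24*33 = 18
  bit 3 = 0: r = r^2 mod 43 = 18^2 = 23
  -> A = 23
B = 33^6 mod 43  (bits of 6 = 110)
  bit 0 = 1: r = r^2 * 33 mod 43 = 1^2 * 33 = 1*33 = 33
  bit 1 = 1: r = r^2 * 33 mod 43 = 33^2 * 33 = 14*33 = 32
  bit 2 = 0: r = r^2 mod 43 = 32^2 = 35
  -> B = 35
s = B^a = 35^10 mod 43  (bits of 10 = 1010)
  bit 0 = 1: r = r^2 * 35 mod 43 = 1^2 * 35 = 1*35 = 35
  bit 1 = 0: r = r^2 mod 43 = 35^2 = 21
  bit 2 = 1: r = r^2 * 35 mod 43 = 21^2 * 35 = 11*35 = 41
  bit 3 = 0: r = r^2 mod 43 = 41^2 = 4
  -> s = B^a = 4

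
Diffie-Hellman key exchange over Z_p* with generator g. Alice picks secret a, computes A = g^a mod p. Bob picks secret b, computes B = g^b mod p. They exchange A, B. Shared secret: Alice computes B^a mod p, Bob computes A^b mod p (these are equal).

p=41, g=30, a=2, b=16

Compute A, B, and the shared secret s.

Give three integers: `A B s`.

A = 30^2 mod 41  (bits of 2 = 10)
  bit 0 = 1: r = r^2 * 30 mod 41 = 1^2 * 30 = 1*30 = 30
  bit 1 = 0: r = r^2 mod 41 = 30^2 = 39
  -> A = 39
B = 30^16 mod 41  (bits of 16 = 10000)
  bit 0 = 1: r = r^2 * 30 mod 41 = 1^2 * 30 = 1*30 = 30
  bit 1 = 0: r = r^2 mod 41 = 30^2 = 39
  bit 2 = 0: r = r^2 mod 41 = 39^2 = 4
  bit 3 = 0: r = r^2 mod 41 = 4^2 = 16
  bit 4 = 0: r = r^2 mod 41 = 16^2 = 10
  -> B = 10
s = B^a = 10^2 mod 41  (bits of 2 = 10)
  bit 0 = 1: r = r^2 * 10 mod 41 = 1^2 * 10 = 1*10 = 10
  bit 1 = 0: r = r^2 mod 41 = 10^2 = 18
  -> s = B^a = 18

Answer: 39 10 18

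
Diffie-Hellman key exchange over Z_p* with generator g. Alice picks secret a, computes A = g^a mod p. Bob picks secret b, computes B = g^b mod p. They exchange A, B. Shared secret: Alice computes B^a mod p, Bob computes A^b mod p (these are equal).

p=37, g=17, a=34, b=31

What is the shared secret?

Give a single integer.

A = 17^34 mod 37  (bits of 34 = 100010)
  bit 0 = 1: r = r^2 * 17 mod 37 = 1^2 * 17 = 1*17 = 17
  bit 1 = 0: r = r^2 mod 37 = 17^2 = 30
  bit 2 = 0: r = r^2 mod 37 = 30^2 = 12
  bit 3 = 0: r = r^2 mod 37 = 12^2 = 33
  bit 4 = 1: r = r^2 * 17 mod 37 = 33^2 * 17 = 16*17 = 13
  bit 5 = 0: r = r^2 mod 37 = 13^2 = 21
  -> A = 21
B = 17^31 mod 37  (bits of 31 = 11111)
  bit 0 = 1: r = r^2 * 17 mod 37 = 1^2 * 17 = 1*17 = 17
  bit 1 = 1: r = r^2 * 17 mod 37 = 17^2 * 17 = 30*17 = 29
  bit 2 = 1: r = r^2 * 17 mod 37 = 29^2 * 17 = 27*17 = 15
  bit 3 = 1: r = r^2 * 17 mod 37 = 15^2 * 17 = 3*17 = 14
  bit 4 = 1: r = r^2 * 17 mod 37 = 14^2 * 17 = 11*17 = 2
  -> B = 2
s = B^a = 2^34 mod 37  (bits of 34 = 100010)
  bit 0 = 1: r = r^2 * 2 mod 37 = 1^2 * 2 = 1*2 = 2
  bit 1 = 0: r = r^2 mod 37 = 2^2 = 4
  bit 2 = 0: r = r^2 mod 37 = 4^2 = 16
  bit 3 = 0: r = r^2 mod 37 = 16^2 = 34
  bit 4 = 1: r = r^2 * 2 mod 37 = 34^2 * 2 = 9*2 = 18
  bit 5 = 0: r = r^2 mod 37 = 18^2 = 28
  -> s = B^a = 28

Answer: 28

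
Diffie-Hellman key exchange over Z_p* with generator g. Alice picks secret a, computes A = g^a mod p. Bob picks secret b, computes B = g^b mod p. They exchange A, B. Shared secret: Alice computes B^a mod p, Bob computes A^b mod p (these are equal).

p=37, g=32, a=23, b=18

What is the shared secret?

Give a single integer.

A = 32^23 mod 37  (bits of 23 = 10111)
  bit 0 = 1: r = r^2 * 32 mod 37 = 1^2 * 32 = 1*32 = 32
  bit 1 = 0: r = r^2 mod 37 = 32^2 = 25
  bit 2 = 1: r = r^2 * 32 mod 37 = 25^2 * 32 = 33*32 = 20
  bit 3 = 1: r = r^2 * 32 mod 37 = 20^2 * 32 = 30*32 = 35
  bit 4 = 1: r = r^2 * 32 mod 37 = 35^2 * 32 = 4*32 = 17
  -> A = 17
B = 32^18 mod 37  (bits of 18 = 10010)
  bit 0 = 1: r = r^2 * 32 mod 37 = 1^2 * 32 = 1*32 = 32
  bit 1 = 0: r = r^2 mod 37 = 32^2 = 25
  bit 2 = 0: r = r^2 mod 37 = 25^2 = 33
  bit 3 = 1: r = r^2 * 32 mod 37 = 33^2 * 32 = 16*32 = 31
  bit 4 = 0: r = r^2 mod 37 = 31^2 = 36
  -> B = 36
s = B^a = 36^23 mod 37  (bits of 23 = 10111)
  bit 0 = 1: r = r^2 * 36 mod 37 = 1^2 * 36 = 1*36 = 36
  bit 1 = 0: r = r^2 mod 37 = 36^2 = 1
  bit 2 = 1: r = r^2 * 36 mod 37 = 1^2 * 36 = 1*36 = 36
  bit 3 = 1: r = r^2 * 36 mod 37 = 36^2 * 36 = 1*36 = 36
  bit 4 = 1: r = r^2 * 36 mod 37 = 36^2 * 36 = 1*36 = 36
  -> s = B^a = 36

Answer: 36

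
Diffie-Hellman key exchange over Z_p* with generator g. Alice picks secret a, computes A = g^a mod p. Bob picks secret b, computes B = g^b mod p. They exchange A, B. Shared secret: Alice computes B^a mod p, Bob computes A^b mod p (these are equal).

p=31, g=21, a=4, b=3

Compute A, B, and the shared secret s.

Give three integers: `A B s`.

Answer: 18 23 4

Derivation:
A = 21^4 mod 31  (bits of 4 = 100)
  bit 0 = 1: r = r^2 * 21 mod 31 = 1^2 * 21 = 1*21 = 21
  bit 1 = 0: r = r^2 mod 31 = 21^2 = 7
  bit 2 = 0: r = r^2 mod 31 = 7^2 = 18
  -> A = 18
B = 21^3 mod 31  (bits of 3 = 11)
  bit 0 = 1: r = r^2 * 21 mod 31 = 1^2 * 21 = 1*21 = 21
  bit 1 = 1: r = r^2 * 21 mod 31 = 21^2 * 21 = 7*21 = 23
  -> B = 23
s = B^a = 23^4 mod 31  (bits of 4 = 100)
  bit 0 = 1: r = r^2 * 23 mod 31 = 1^2 * 23 = 1*23 = 23
  bit 1 = 0: r = r^2 mod 31 = 23^2 = 2
  bit 2 = 0: r = r^2 mod 31 = 2^2 = 4
  -> s = B^a = 4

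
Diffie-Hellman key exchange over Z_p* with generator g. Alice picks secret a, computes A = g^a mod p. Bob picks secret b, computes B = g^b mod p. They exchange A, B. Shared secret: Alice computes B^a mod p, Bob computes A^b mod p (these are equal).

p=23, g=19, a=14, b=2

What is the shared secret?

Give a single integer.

A = 19^14 mod 23  (bits of 14 = 1110)
  bit 0 = 1: r = r^2 * 19 mod 23 = 1^2 * 19 = 1*19 = 19
  bit 1 = 1: r = r^2 * 19 mod 23 = 19^2 * 19 = 16*19 = 5
  bit 2 = 1: r = r^2 * 19 mod 23 = 5^2 * 19 = 2*19 = 15
  bit 3 = 0: r = r^2 mod 23 = 15^2 = 18
  -> A = 18
B = 19^2 mod 23  (bits of 2 = 10)
  bit 0 = 1: r = r^2 * 19 mod 23 = 1^2 * 19 = 1*19 = 19
  bit 1 = 0: r = r^2 mod 23 = 19^2 = 16
  -> B = 16
s = B^a = 16^14 mod 23  (bits of 14 = 1110)
  bit 0 = 1: r = r^2 * 16 mod 23 = 1^2 * 16 = 1*16 = 16
  bit 1 = 1: r = r^2 * 16 mod 23 = 16^2 * 16 = 3*16 = 2
  bit 2 = 1: r = r^2 * 16 mod 23 = 2^2 * 16 = 4*16 = 18
  bit 3 = 0: r = r^2 mod 23 = 18^2 = 2
  -> s = B^a = 2

Answer: 2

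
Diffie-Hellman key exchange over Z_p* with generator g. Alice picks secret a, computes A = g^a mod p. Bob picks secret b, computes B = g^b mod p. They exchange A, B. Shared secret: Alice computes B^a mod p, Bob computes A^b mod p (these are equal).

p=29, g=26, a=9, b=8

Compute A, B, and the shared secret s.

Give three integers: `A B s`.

A = 26^9 mod 29  (bits of 9 = 1001)
  bit 0 = 1: r = r^2 * 26 mod 29 = 1^2 * 26 = 1*26 = 26
  bit 1 = 0: r = r^2 mod 29 = 26^2 = 9
  bit 2 = 0: r = r^2 mod 29 = 9^2 = 23
  bit 3 = 1: r = r^2 * 26 mod 29 = 23^2 * 26 = 7*26 = 8
  -> A = 8
B = 26^8 mod 29  (bits of 8 = 1000)
  bit 0 = 1: r = r^2 * 26 mod 29 = 1^2 * 26 = 1*26 = 26
  bit 1 = 0: r = r^2 mod 29 = 26^2 = 9
  bit 2 = 0: r = r^2 mod 29 = 9^2 = 23
  bit 3 = 0: r = r^2 mod 29 = 23^2 = 7
  -> B = 7
s = B^a = 7^9 mod 29  (bits of 9 = 1001)
  bit 0 = 1: r = r^2 * 7 mod 29 = 1^2 * 7 = 1*7 = 7
  bit 1 = 0: r = r^2 mod 29 = 7^2 = 20
  bit 2 = 0: r = r^2 mod 29 = 20^2 = 23
  bit 3 = 1: r = r^2 * 7 mod 29 = 23^2 * 7 = 7*7 = 20
  -> s = B^a = 20

Answer: 8 7 20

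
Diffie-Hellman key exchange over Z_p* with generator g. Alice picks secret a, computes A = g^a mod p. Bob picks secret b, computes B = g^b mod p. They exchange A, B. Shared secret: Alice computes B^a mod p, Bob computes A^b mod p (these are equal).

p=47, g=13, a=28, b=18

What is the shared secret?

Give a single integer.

Answer: 42

Derivation:
A = 13^28 mod 47  (bits of 28 = 11100)
  bit 0 = 1: r = r^2 * 13 mod 47 = 1^2 * 13 = 1*13 = 13
  bit 1 = 1: r = r^2 * 13 mod 47 = 13^2 * 13 = 28*13 = 35
  bit 2 = 1: r = r^2 * 13 mod 47 = 35^2 * 13 = 3*13 = 39
  bit 3 = 0: r = r^2 mod 47 = 39^2 = 17
  bit 4 = 0: r = r^2 mod 47 = 17^2 = 7
  -> A = 7
B = 13^18 mod 47  (bits of 18 = 10010)
  bit 0 = 1: r = r^2 * 13 mod 47 = 1^2 * 13 = 1*13 = 13
  bit 1 = 0: r = r^2 mod 47 = 13^2 = 28
  bit 2 = 0: r = r^2 mod 47 = 28^2 = 32
  bit 3 = 1: r = r^2 * 13 mod 47 = 32^2 * 13 = 37*13 = 11
  bit 4 = 0: r = r^2 mod 47 = 11^2 = 27
  -> B = 27
s = B^a = 27^28 mod 47  (bits of 28 = 11100)
  bit 0 = 1: r = r^2 * 27 mod 47 = 1^2 * 27 = 1*27 = 27
  bit 1 = 1: r = r^2 * 27 mod 47 = 27^2 * 27 = 24*27 = 37
  bit 2 = 1: r = r^2 * 27 mod 47 = 37^2 * 27 = 6*27 = 21
  bit 3 = 0: r = r^2 mod 47 = 21^2 = 18
  bit 4 = 0: r = r^2 mod 47 = 18^2 = 42
  -> s = B^a = 42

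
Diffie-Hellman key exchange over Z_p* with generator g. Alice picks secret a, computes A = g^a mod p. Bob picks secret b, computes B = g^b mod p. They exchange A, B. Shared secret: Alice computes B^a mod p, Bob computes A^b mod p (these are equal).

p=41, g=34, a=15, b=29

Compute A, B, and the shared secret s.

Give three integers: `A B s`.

Answer: 27 13 14

Derivation:
A = 34^15 mod 41  (bits of 15 = 1111)
  bit 0 = 1: r = r^2 * 34 mod 41 = 1^2 * 34 = 1*34 = 34
  bit 1 = 1: r = r^2 * 34 mod 41 = 34^2 * 34 = 8*34 = 26
  bit 2 = 1: r = r^2 * 34 mod 41 = 26^2 * 34 = 20*34 = 24
  bit 3 = 1: r = r^2 * 34 mod 41 = 24^2 * 34 = 2*34 = 27
  -> A = 27
B = 34^29 mod 41  (bits of 29 = 11101)
  bit 0 = 1: r = r^2 * 34 mod 41 = 1^2 * 34 = 1*34 = 34
  bit 1 = 1: r = r^2 * 34 mod 41 = 34^2 * 34 = 8*34 = 26
  bit 2 = 1: r = r^2 * 34 mod 41 = 26^2 * 34 = 20*34 = 24
  bit 3 = 0: r = r^2 mod 41 = 24^2 = 2
  bit 4 = 1: r = r^2 * 34 mod 41 = 2^2 * 34 = 4*34 = 13
  -> B = 13
s = B^a = 13^15 mod 41  (bits of 15 = 1111)
  bit 0 = 1: r = r^2 * 13 mod 41 = 1^2 * 13 = 1*13 = 13
  bit 1 = 1: r = r^2 * 13 mod 41 = 13^2 * 13 = 5*13 = 24
  bit 2 = 1: r = r^2 * 13 mod 41 = 24^2 * 13 = 2*13 = 26
  bit 3 = 1: r = r^2 * 13 mod 41 = 26^2 * 13 = 20*13 = 14
  -> s = B^a = 14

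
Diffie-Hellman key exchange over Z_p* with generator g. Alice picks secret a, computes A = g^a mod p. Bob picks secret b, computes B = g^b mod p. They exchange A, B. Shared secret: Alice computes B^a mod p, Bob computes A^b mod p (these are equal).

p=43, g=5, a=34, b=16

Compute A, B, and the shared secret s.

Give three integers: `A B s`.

Answer: 10 40 31

Derivation:
A = 5^34 mod 43  (bits of 34 = 100010)
  bit 0 = 1: r = r^2 * 5 mod 43 = 1^2 * 5 = 1*5 = 5
  bit 1 = 0: r = r^2 mod 43 = 5^2 = 25
  bit 2 = 0: r = r^2 mod 43 = 25^2 = 23
  bit 3 = 0: r = r^2 mod 43 = 23^2 = 13
  bit 4 = 1: r = r^2 * 5 mod 43 = 13^2 * 5 = 40*5 = 28
  bit 5 = 0: r = r^2 mod 43 = 28^2 = 10
  -> A = 10
B = 5^16 mod 43  (bits of 16 = 10000)
  bit 0 = 1: r = r^2 * 5 mod 43 = 1^2 * 5 = 1*5 = 5
  bit 1 = 0: r = r^2 mod 43 = 5^2 = 25
  bit 2 = 0: r = r^2 mod 43 = 25^2 = 23
  bit 3 = 0: r = r^2 mod 43 = 23^2 = 13
  bit 4 = 0: r = r^2 mod 43 = 13^2 = 40
  -> B = 40
s = B^a = 40^34 mod 43  (bits of 34 = 100010)
  bit 0 = 1: r = r^2 * 40 mod 43 = 1^2 * 40 = 1*40 = 40
  bit 1 = 0: r = r^2 mod 43 = 40^2 = 9
  bit 2 = 0: r = r^2 mod 43 = 9^2 = 38
  bit 3 = 0: r = r^2 mod 43 = 38^2 = 25
  bit 4 = 1: r = r^2 * 40 mod 43 = 25^2 * 40 = 23*40 = 17
  bit 5 = 0: r = r^2 mod 43 = 17^2 = 31
  -> s = B^a = 31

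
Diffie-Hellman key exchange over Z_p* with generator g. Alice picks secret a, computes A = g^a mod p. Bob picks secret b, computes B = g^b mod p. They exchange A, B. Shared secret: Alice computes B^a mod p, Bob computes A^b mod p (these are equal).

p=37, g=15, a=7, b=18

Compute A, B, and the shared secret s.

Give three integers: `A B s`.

Answer: 35 36 36

Derivation:
A = 15^7 mod 37  (bits of 7 = 111)
  bit 0 = 1: r = r^2 * 15 mod 37 = 1^2 * 15 = 1*15 = 15
  bit 1 = 1: r = r^2 * 15 mod 37 = 15^2 * 15 = 3*15 = 8
  bit 2 = 1: r = r^2 * 15 mod 37 = 8^2 * 15 = 27*15 = 35
  -> A = 35
B = 15^18 mod 37  (bits of 18 = 10010)
  bit 0 = 1: r = r^2 * 15 mod 37 = 1^2 * 15 = 1*15 = 15
  bit 1 = 0: r = r^2 mod 37 = 15^2 = 3
  bit 2 = 0: r = r^2 mod 37 = 3^2 = 9
  bit 3 = 1: r = r^2 * 15 mod 37 = 9^2 * 15 = 7*15 = 31
  bit 4 = 0: r = r^2 mod 37 = 31^2 = 36
  -> B = 36
s = B^a = 36^7 mod 37  (bits of 7 = 111)
  bit 0 = 1: r = r^2 * 36 mod 37 = 1^2 * 36 = 1*36 = 36
  bit 1 = 1: r = r^2 * 36 mod 37 = 36^2 * 36 = 1*36 = 36
  bit 2 = 1: r = r^2 * 36 mod 37 = 36^2 * 36 = 1*36 = 36
  -> s = B^a = 36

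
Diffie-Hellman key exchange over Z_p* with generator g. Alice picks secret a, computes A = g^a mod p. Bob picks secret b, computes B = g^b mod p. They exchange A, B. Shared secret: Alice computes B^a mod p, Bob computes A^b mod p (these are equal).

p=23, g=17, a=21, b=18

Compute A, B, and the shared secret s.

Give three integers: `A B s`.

A = 17^21 mod 23  (bits of 21 = 10101)
  bit 0 = 1: r = r^2 * 17 mod 23 = 1^2 * 17 = 1*17 = 17
  bit 1 = 0: r = r^2 mod 23 = 17^2 = 13
  bit 2 = 1: r = r^2 * 17 mod 23 = 13^2 * 17 = 8*17 = 21
  bit 3 = 0: r = r^2 mod 23 = 21^2 = 4
  bit 4 = 1: r = r^2 * 17 mod 23 = 4^2 * 17 = 16*17 = 19
  -> A = 19
B = 17^18 mod 23  (bits of 18 = 10010)
  bit 0 = 1: r = r^2 * 17 mod 23 = 1^2 * 17 = 1*17 = 17
  bit 1 = 0: r = r^2 mod 23 = 17^2 = 13
  bit 2 = 0: r = r^2 mod 23 = 13^2 = 8
  bit 3 = 1: r = r^2 * 17 mod 23 = 8^2 * 17 = 18*17 = 7
  bit 4 = 0: r = r^2 mod 23 = 7^2 = 3
  -> B = 3
s = B^a = 3^21 mod 23  (bits of 21 = 10101)
  bit 0 = 1: r = r^2 * 3 mod 23 = 1^2 * 3 = 1*3 = 3
  bit 1 = 0: r = r^2 mod 23 = 3^2 = 9
  bit 2 = 1: r = r^2 * 3 mod 23 = 9^2 * 3 = 12*3 = 13
  bit 3 = 0: r = r^2 mod 23 = 13^2 = 8
  bit 4 = 1: r = r^2 * 3 mod 23 = 8^2 * 3 = 18*3 = 8
  -> s = B^a = 8

Answer: 19 3 8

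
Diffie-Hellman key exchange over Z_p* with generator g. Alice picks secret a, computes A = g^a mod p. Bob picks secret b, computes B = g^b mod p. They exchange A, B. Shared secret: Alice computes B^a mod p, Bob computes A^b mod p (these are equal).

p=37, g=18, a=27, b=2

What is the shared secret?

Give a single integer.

A = 18^27 mod 37  (bits of 27 = 11011)
  bit 0 = 1: r = r^2 * 18 mod 37 = 1^2 * 18 = 1*18 = 18
  bit 1 = 1: r = r^2 * 18 mod 37 = 18^2 * 18 = 28*18 = 23
  bit 2 = 0: r = r^2 mod 37 = 23^2 = 11
  bit 3 = 1: r = r^2 * 18 mod 37 = 11^2 * 18 = 10*18 = 32
  bit 4 = 1: r = r^2 * 18 mod 37 = 32^2 * 18 = 25*18 = 6
  -> A = 6
B = 18^2 mod 37  (bits of 2 = 10)
  bit 0 = 1: r = r^2 * 18 mod 37 = 1^2 * 18 = 1*18 = 18
  bit 1 = 0: r = r^2 mod 37 = 18^2 = 28
  -> B = 28
s = B^a = 28^27 mod 37  (bits of 27 = 11011)
  bit 0 = 1: r = r^2 * 28 mod 37 = 1^2 * 28 = 1*28 = 28
  bit 1 = 1: r = r^2 * 28 mod 37 = 28^2 * 28 = 7*28 = 11
  bit 2 = 0: r = r^2 mod 37 = 11^2 = 10
  bit 3 = 1: r = r^2 * 28 mod 37 = 10^2 * 28 = 26*28 = 25
  bit 4 = 1: r = r^2 * 28 mod 37 = 25^2 * 28 = 33*28 = 36
  -> s = B^a = 36

Answer: 36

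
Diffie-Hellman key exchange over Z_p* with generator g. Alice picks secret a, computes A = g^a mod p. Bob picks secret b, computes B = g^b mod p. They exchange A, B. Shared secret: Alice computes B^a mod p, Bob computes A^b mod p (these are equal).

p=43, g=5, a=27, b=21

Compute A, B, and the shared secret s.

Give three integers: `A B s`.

A = 5^27 mod 43  (bits of 27 = 11011)
  bit 0 = 1: r = r^2 * 5 mod 43 = 1^2 * 5 = 1*5 = 5
  bit 1 = 1: r = r^2 * 5 mod 43 = 5^2 * 5 = 25*5 = 39
  bit 2 = 0: r = r^2 mod 43 = 39^2 = 16
  bit 3 = 1: r = r^2 * 5 mod 43 = 16^2 * 5 = 41*5 = 33
  bit 4 = 1: r = r^2 * 5 mod 43 = 33^2 * 5 = 14*5 = 27
  -> A = 27
B = 5^21 mod 43  (bits of 21 = 10101)
  bit 0 = 1: r = r^2 * 5 mod 43 = 1^2 * 5 = 1*5 = 5
  bit 1 = 0: r = r^2 mod 43 = 5^2 = 25
  bit 2 = 1: r = r^2 * 5 mod 43 = 25^2 * 5 = 23*5 = 29
  bit 3 = 0: r = r^2 mod 43 = 29^2 = 24
  bit 4 = 1: r = r^2 * 5 mod 43 = 24^2 * 5 = 17*5 = 42
  -> B = 42
s = B^a = 42^27 mod 43  (bits of 27 = 11011)
  bit 0 = 1: r = r^2 * 42 mod 43 = 1^2 * 42 = 1*42 = 42
  bit 1 = 1: r = r^2 * 42 mod 43 = 42^2 * 42 = 1*42 = 42
  bit 2 = 0: r = r^2 mod 43 = 42^2 = 1
  bit 3 = 1: r = r^2 * 42 mod 43 = 1^2 * 42 = 1*42 = 42
  bit 4 = 1: r = r^2 * 42 mod 43 = 42^2 * 42 = 1*42 = 42
  -> s = B^a = 42

Answer: 27 42 42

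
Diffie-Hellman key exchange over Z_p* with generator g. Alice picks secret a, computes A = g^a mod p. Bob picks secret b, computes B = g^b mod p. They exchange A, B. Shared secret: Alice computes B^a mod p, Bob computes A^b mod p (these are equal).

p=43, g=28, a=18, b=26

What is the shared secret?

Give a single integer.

A = 28^18 mod 43  (bits of 18 = 10010)
  bit 0 = 1: r = r^2 * 28 mod 43 = 1^2 * 28 = 1*28 = 28
  bit 1 = 0: r = r^2 mod 43 = 28^2 = 10
  bit 2 = 0: r = r^2 mod 43 = 10^2 = 14
  bit 3 = 1: r = r^2 * 28 mod 43 = 14^2 * 28 = 24*28 = 27
  bit 4 = 0: r = r^2 mod 43 = 27^2 = 41
  -> A = 41
B = 28^26 mod 43  (bits of 26 = 11010)
  bit 0 = 1: r = r^2 * 28 mod 43 = 1^2 * 28 = 1*28 = 28
  bit 1 = 1: r = r^2 * 28 mod 43 = 28^2 * 28 = 10*28 = 22
  bit 2 = 0: r = r^2 mod 43 = 22^2 = 11
  bit 3 = 1: r = r^2 * 28 mod 43 = 11^2 * 28 = 35*28 = 34
  bit 4 = 0: r = r^2 mod 43 = 34^2 = 38
  -> B = 38
s = B^a = 38^18 mod 43  (bits of 18 = 10010)
  bit 0 = 1: r = r^2 * 38 mod 43 = 1^2 * 38 = 1*38 = 38
  bit 1 = 0: r = r^2 mod 43 = 38^2 = 25
  bit 2 = 0: r = r^2 mod 43 = 25^2 = 23
  bit 3 = 1: r = r^2 * 38 mod 43 = 23^2 * 38 = 13*38 = 21
  bit 4 = 0: r = r^2 mod 43 = 21^2 = 11
  -> s = B^a = 11

Answer: 11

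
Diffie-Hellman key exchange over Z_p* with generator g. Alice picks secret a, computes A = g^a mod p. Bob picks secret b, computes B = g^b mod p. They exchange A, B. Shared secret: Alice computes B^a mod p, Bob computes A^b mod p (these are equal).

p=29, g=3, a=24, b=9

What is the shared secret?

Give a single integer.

A = 3^24 mod 29  (bits of 24 = 11000)
  bit 0 = 1: r = r^2 * 3 mod 29 = 1^2 * 3 = 1*3 = 3
  bit 1 = 1: r = r^2 * 3 mod 29 = 3^2 * 3 = 9*3 = 27
  bit 2 = 0: r = r^2 mod 29 = 27^2 = 4
  bit 3 = 0: r = r^2 mod 29 = 4^2 = 16
  bit 4 = 0: r = r^2 mod 29 = 16^2 = 24
  -> A = 24
B = 3^9 mod 29  (bits of 9 = 1001)
  bit 0 = 1: r = r^2 * 3 mod 29 = 1^2 * 3 = 1*3 = 3
  bit 1 = 0: r = r^2 mod 29 = 3^2 = 9
  bit 2 = 0: r = r^2 mod 29 = 9^2 = 23
  bit 3 = 1: r = r^2 * 3 mod 29 = 23^2 * 3 = 7*3 = 21
  -> B = 21
s = B^a = 21^24 mod 29  (bits of 24 = 11000)
  bit 0 = 1: r = r^2 * 21 mod 29 = 1^2 * 21 = 1*21 = 21
  bit 1 = 1: r = r^2 * 21 mod 29 = 21^2 * 21 = 6*21 = 10
  bit 2 = 0: r = r^2 mod 29 = 10^2 = 13
  bit 3 = 0: r = r^2 mod 29 = 13^2 = 24
  bit 4 = 0: r = r^2 mod 29 = 24^2 = 25
  -> s = B^a = 25

Answer: 25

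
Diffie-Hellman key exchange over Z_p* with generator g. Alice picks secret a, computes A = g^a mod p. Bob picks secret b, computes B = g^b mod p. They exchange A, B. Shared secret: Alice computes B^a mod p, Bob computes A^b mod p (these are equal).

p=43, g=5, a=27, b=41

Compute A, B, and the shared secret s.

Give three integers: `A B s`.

Answer: 27 26 8

Derivation:
A = 5^27 mod 43  (bits of 27 = 11011)
  bit 0 = 1: r = r^2 * 5 mod 43 = 1^2 * 5 = 1*5 = 5
  bit 1 = 1: r = r^2 * 5 mod 43 = 5^2 * 5 = 25*5 = 39
  bit 2 = 0: r = r^2 mod 43 = 39^2 = 16
  bit 3 = 1: r = r^2 * 5 mod 43 = 16^2 * 5 = 41*5 = 33
  bit 4 = 1: r = r^2 * 5 mod 43 = 33^2 * 5 = 14*5 = 27
  -> A = 27
B = 5^41 mod 43  (bits of 41 = 101001)
  bit 0 = 1: r = r^2 * 5 mod 43 = 1^2 * 5 = 1*5 = 5
  bit 1 = 0: r = r^2 mod 43 = 5^2 = 25
  bit 2 = 1: r = r^2 * 5 mod 43 = 25^2 * 5 = 23*5 = 29
  bit 3 = 0: r = r^2 mod 43 = 29^2 = 24
  bit 4 = 0: r = r^2 mod 43 = 24^2 = 17
  bit 5 = 1: r = r^2 * 5 mod 43 = 17^2 * 5 = 31*5 = 26
  -> B = 26
s = B^a = 26^27 mod 43  (bits of 27 = 11011)
  bit 0 = 1: r = r^2 * 26 mod 43 = 1^2 * 26 = 1*26 = 26
  bit 1 = 1: r = r^2 * 26 mod 43 = 26^2 * 26 = 31*26 = 32
  bit 2 = 0: r = r^2 mod 43 = 32^2 = 35
  bit 3 = 1: r = r^2 * 26 mod 43 = 35^2 * 26 = 21*26 = 30
  bit 4 = 1: r = r^2 * 26 mod 43 = 30^2 * 26 = 40*26 = 8
  -> s = B^a = 8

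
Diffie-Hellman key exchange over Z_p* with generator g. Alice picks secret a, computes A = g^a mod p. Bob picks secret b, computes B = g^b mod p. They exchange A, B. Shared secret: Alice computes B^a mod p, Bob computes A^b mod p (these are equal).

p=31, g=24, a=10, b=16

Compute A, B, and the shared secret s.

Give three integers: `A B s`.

Answer: 25 7 25

Derivation:
A = 24^10 mod 31  (bits of 10 = 1010)
  bit 0 = 1: r = r^2 * 24 mod 31 = 1^2 * 24 = 1*24 = 24
  bit 1 = 0: r = r^2 mod 31 = 24^2 = 18
  bit 2 = 1: r = r^2 * 24 mod 31 = 18^2 * 24 = 14*24 = 26
  bit 3 = 0: r = r^2 mod 31 = 26^2 = 25
  -> A = 25
B = 24^16 mod 31  (bits of 16 = 10000)
  bit 0 = 1: r = r^2 * 24 mod 31 = 1^2 * 24 = 1*24 = 24
  bit 1 = 0: r = r^2 mod 31 = 24^2 = 18
  bit 2 = 0: r = r^2 mod 31 = 18^2 = 14
  bit 3 = 0: r = r^2 mod 31 = 14^2 = 10
  bit 4 = 0: r = r^2 mod 31 = 10^2 = 7
  -> B = 7
s = B^a = 7^10 mod 31  (bits of 10 = 1010)
  bit 0 = 1: r = r^2 * 7 mod 31 = 1^2 * 7 = 1*7 = 7
  bit 1 = 0: r = r^2 mod 31 = 7^2 = 18
  bit 2 = 1: r = r^2 * 7 mod 31 = 18^2 * 7 = 14*7 = 5
  bit 3 = 0: r = r^2 mod 31 = 5^2 = 25
  -> s = B^a = 25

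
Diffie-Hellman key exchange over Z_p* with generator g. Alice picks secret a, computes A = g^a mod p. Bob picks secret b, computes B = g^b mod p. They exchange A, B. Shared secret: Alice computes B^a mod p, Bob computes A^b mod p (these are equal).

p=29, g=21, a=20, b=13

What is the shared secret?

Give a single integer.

Answer: 20

Derivation:
A = 21^20 mod 29  (bits of 20 = 10100)
  bit 0 = 1: r = r^2 * 21 mod 29 = 1^2 * 21 = 1*21 = 21
  bit 1 = 0: r = r^2 mod 29 = 21^2 = 6
  bit 2 = 1: r = r^2 * 21 mod 29 = 6^2 * 21 = 7*21 = 2
  bit 3 = 0: r = r^2 mod 29 = 2^2 = 4
  bit 4 = 0: r = r^2 mod 29 = 4^2 = 16
  -> A = 16
B = 21^13 mod 29  (bits of 13 = 1101)
  bit 0 = 1: r = r^2 * 21 mod 29 = 1^2 * 21 = 1*21 = 21
  bit 1 = 1: r = r^2 * 21 mod 29 = 21^2 * 21 = 6*21 = 10
  bit 2 = 0: r = r^2 mod 29 = 10^2 = 13
  bit 3 = 1: r = r^2 * 21 mod 29 = 13^2 * 21 = 24*21 = 11
  -> B = 11
s = B^a = 11^20 mod 29  (bits of 20 = 10100)
  bit 0 = 1: r = r^2 * 11 mod 29 = 1^2 * 11 = 1*11 = 11
  bit 1 = 0: r = r^2 mod 29 = 11^2 = 5
  bit 2 = 1: r = r^2 * 11 mod 29 = 5^2 * 11 = 25*11 = 14
  bit 3 = 0: r = r^2 mod 29 = 14^2 = 22
  bit 4 = 0: r = r^2 mod 29 = 22^2 = 20
  -> s = B^a = 20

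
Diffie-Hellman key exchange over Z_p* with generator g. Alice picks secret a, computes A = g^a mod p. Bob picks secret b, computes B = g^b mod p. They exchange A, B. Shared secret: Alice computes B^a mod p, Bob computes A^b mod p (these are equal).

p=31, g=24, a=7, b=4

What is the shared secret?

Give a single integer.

Answer: 19

Derivation:
A = 24^7 mod 31  (bits of 7 = 111)
  bit 0 = 1: r = r^2 * 24 mod 31 = 1^2 * 24 = 1*24 = 24
  bit 1 = 1: r = r^2 * 24 mod 31 = 24^2 * 24 = 18*24 = 29
  bit 2 = 1: r = r^2 * 24 mod 31 = 29^2 * 24 = 4*24 = 3
  -> A = 3
B = 24^4 mod 31  (bits of 4 = 100)
  bit 0 = 1: r = r^2 * 24 mod 31 = 1^2 * 24 = 1*24 = 24
  bit 1 = 0: r = r^2 mod 31 = 24^2 = 18
  bit 2 = 0: r = r^2 mod 31 = 18^2 = 14
  -> B = 14
s = B^a = 14^7 mod 31  (bits of 7 = 111)
  bit 0 = 1: r = r^2 * 14 mod 31 = 1^2 * 14 = 1*14 = 14
  bit 1 = 1: r = r^2 * 14 mod 31 = 14^2 * 14 = 10*14 = 16
  bit 2 = 1: r = r^2 * 14 mod 31 = 16^2 * 14 = 8*14 = 19
  -> s = B^a = 19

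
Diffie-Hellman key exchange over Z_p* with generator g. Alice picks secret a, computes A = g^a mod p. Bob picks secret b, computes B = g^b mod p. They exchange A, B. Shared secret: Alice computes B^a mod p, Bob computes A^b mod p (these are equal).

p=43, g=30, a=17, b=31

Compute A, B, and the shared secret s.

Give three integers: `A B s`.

Answer: 19 28 3

Derivation:
A = 30^17 mod 43  (bits of 17 = 10001)
  bit 0 = 1: r = r^2 * 30 mod 43 = 1^2 * 30 = 1*30 = 30
  bit 1 = 0: r = r^2 mod 43 = 30^2 = 40
  bit 2 = 0: r = r^2 mod 43 = 40^2 = 9
  bit 3 = 0: r = r^2 mod 43 = 9^2 = 38
  bit 4 = 1: r = r^2 * 30 mod 43 = 38^2 * 30 = 25*30 = 19
  -> A = 19
B = 30^31 mod 43  (bits of 31 = 11111)
  bit 0 = 1: r = r^2 * 30 mod 43 = 1^2 * 30 = 1*30 = 30
  bit 1 = 1: r = r^2 * 30 mod 43 = 30^2 * 30 = 40*30 = 39
  bit 2 = 1: r = r^2 * 30 mod 43 = 39^2 * 30 = 16*30 = 7
  bit 3 = 1: r = r^2 * 30 mod 43 = 7^2 * 30 = 6*30 = 8
  bit 4 = 1: r = r^2 * 30 mod 43 = 8^2 * 30 = 21*30 = 28
  -> B = 28
s = B^a = 28^17 mod 43  (bits of 17 = 10001)
  bit 0 = 1: r = r^2 * 28 mod 43 = 1^2 * 28 = 1*28 = 28
  bit 1 = 0: r = r^2 mod 43 = 28^2 = 10
  bit 2 = 0: r = r^2 mod 43 = 10^2 = 14
  bit 3 = 0: r = r^2 mod 43 = 14^2 = 24
  bit 4 = 1: r = r^2 * 28 mod 43 = 24^2 * 28 = 17*28 = 3
  -> s = B^a = 3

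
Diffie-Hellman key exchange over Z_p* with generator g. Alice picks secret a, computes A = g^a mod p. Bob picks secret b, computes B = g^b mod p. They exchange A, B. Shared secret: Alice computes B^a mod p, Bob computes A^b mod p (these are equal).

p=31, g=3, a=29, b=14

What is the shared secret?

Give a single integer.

A = 3^29 mod 31  (bits of 29 = 11101)
  bit 0 = 1: r = r^2 * 3 mod 31 = 1^2 * 3 = 1*3 = 3
  bit 1 = 1: r = r^2 * 3 mod 31 = 3^2 * 3 = 9*3 = 27
  bit 2 = 1: r = r^2 * 3 mod 31 = 27^2 * 3 = 16*3 = 17
  bit 3 = 0: r = r^2 mod 31 = 17^2 = 10
  bit 4 = 1: r = r^2 * 3 mod 31 = 10^2 * 3 = 7*3 = 21
  -> A = 21
B = 3^14 mod 31  (bits of 14 = 1110)
  bit 0 = 1: r = r^2 * 3 mod 31 = 1^2 * 3 = 1*3 = 3
  bit 1 = 1: r = r^2 * 3 mod 31 = 3^2 * 3 = 9*3 = 27
  bit 2 = 1: r = r^2 * 3 mod 31 = 27^2 * 3 = 16*3 = 17
  bit 3 = 0: r = r^2 mod 31 = 17^2 = 10
  -> B = 10
s = B^a = 10^29 mod 31  (bits of 29 = 11101)
  bit 0 = 1: r = r^2 * 10 mod 31 = 1^2 * 10 = 1*10 = 10
  bit 1 = 1: r = r^2 * 10 mod 31 = 10^2 * 10 = 7*10 = 8
  bit 2 = 1: r = r^2 * 10 mod 31 = 8^2 * 10 = 2*10 = 20
  bit 3 = 0: r = r^2 mod 31 = 20^2 = 28
  bit 4 = 1: r = r^2 * 10 mod 31 = 28^2 * 10 = 9*10 = 28
  -> s = B^a = 28

Answer: 28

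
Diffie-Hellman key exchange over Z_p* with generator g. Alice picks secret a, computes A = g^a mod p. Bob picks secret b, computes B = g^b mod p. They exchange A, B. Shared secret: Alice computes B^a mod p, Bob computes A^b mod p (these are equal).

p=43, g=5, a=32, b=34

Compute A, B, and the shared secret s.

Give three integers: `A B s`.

A = 5^32 mod 43  (bits of 32 = 100000)
  bit 0 = 1: r = r^2 * 5 mod 43 = 1^2 * 5 = 1*5 = 5
  bit 1 = 0: r = r^2 mod 43 = 5^2 = 25
  bit 2 = 0: r = r^2 mod 43 = 25^2 = 23
  bit 3 = 0: r = r^2 mod 43 = 23^2 = 13
  bit 4 = 0: r = r^2 mod 43 = 13^2 = 40
  bit 5 = 0: r = r^2 mod 43 = 40^2 = 9
  -> A = 9
B = 5^34 mod 43  (bits of 34 = 100010)
  bit 0 = 1: r = r^2 * 5 mod 43 = 1^2 * 5 = 1*5 = 5
  bit 1 = 0: r = r^2 mod 43 = 5^2 = 25
  bit 2 = 0: r = r^2 mod 43 = 25^2 = 23
  bit 3 = 0: r = r^2 mod 43 = 23^2 = 13
  bit 4 = 1: r = r^2 * 5 mod 43 = 13^2 * 5 = 40*5 = 28
  bit 5 = 0: r = r^2 mod 43 = 28^2 = 10
  -> B = 10
s = B^a = 10^32 mod 43  (bits of 32 = 100000)
  bit 0 = 1: r = r^2 * 10 mod 43 = 1^2 * 10 = 1*10 = 10
  bit 1 = 0: r = r^2 mod 43 = 10^2 = 14
  bit 2 = 0: r = r^2 mod 43 = 14^2 = 24
  bit 3 = 0: r = r^2 mod 43 = 24^2 = 17
  bit 4 = 0: r = r^2 mod 43 = 17^2 = 31
  bit 5 = 0: r = r^2 mod 43 = 31^2 = 15
  -> s = B^a = 15

Answer: 9 10 15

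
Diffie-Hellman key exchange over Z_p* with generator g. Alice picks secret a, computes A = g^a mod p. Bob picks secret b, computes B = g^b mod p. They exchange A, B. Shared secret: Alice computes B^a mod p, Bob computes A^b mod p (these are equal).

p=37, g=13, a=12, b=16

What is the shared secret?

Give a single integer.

Answer: 10

Derivation:
A = 13^12 mod 37  (bits of 12 = 1100)
  bit 0 = 1: r = r^2 * 13 mod 37 = 1^2 * 13 = 1*13 = 13
  bit 1 = 1: r = r^2 * 13 mod 37 = 13^2 * 13 = 21*13 = 14
  bit 2 = 0: r = r^2 mod 37 = 14^2 = 11
  bit 3 = 0: r = r^2 mod 37 = 11^2 = 10
  -> A = 10
B = 13^16 mod 37  (bits of 16 = 10000)
  bit 0 = 1: r = r^2 * 13 mod 37 = 1^2 * 13 = 1*13 = 13
  bit 1 = 0: r = r^2 mod 37 = 13^2 = 21
  bit 2 = 0: r = r^2 mod 37 = 21^2 = 34
  bit 3 = 0: r = r^2 mod 37 = 34^2 = 9
  bit 4 = 0: r = r^2 mod 37 = 9^2 = 7
  -> B = 7
s = B^a = 7^12 mod 37  (bits of 12 = 1100)
  bit 0 = 1: r = r^2 * 7 mod 37 = 1^2 * 7 = 1*7 = 7
  bit 1 = 1: r = r^2 * 7 mod 37 = 7^2 * 7 = 12*7 = 10
  bit 2 = 0: r = r^2 mod 37 = 10^2 = 26
  bit 3 = 0: r = r^2 mod 37 = 26^2 = 10
  -> s = B^a = 10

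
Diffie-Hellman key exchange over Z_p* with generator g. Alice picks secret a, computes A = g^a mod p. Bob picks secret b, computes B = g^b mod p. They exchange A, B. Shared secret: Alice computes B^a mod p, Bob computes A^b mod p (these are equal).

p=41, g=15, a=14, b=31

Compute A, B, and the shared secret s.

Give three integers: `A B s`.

Answer: 8 12 33

Derivation:
A = 15^14 mod 41  (bits of 14 = 1110)
  bit 0 = 1: r = r^2 * 15 mod 41 = 1^2 * 15 = 1*15 = 15
  bit 1 = 1: r = r^2 * 15 mod 41 = 15^2 * 15 = 20*15 = 13
  bit 2 = 1: r = r^2 * 15 mod 41 = 13^2 * 15 = 5*15 = 34
  bit 3 = 0: r = r^2 mod 41 = 34^2 = 8
  -> A = 8
B = 15^31 mod 41  (bits of 31 = 11111)
  bit 0 = 1: r = r^2 * 15 mod 41 = 1^2 * 15 = 1*15 = 15
  bit 1 = 1: r = r^2 * 15 mod 41 = 15^2 * 15 = 20*15 = 13
  bit 2 = 1: r = r^2 * 15 mod 41 = 13^2 * 15 = 5*15 = 34
  bit 3 = 1: r = r^2 * 15 mod 41 = 34^2 * 15 = 8*15 = 38
  bit 4 = 1: r = r^2 * 15 mod 41 = 38^2 * 15 = 9*15 = 12
  -> B = 12
s = B^a = 12^14 mod 41  (bits of 14 = 1110)
  bit 0 = 1: r = r^2 * 12 mod 41 = 1^2 * 12 = 1*12 = 12
  bit 1 = 1: r = r^2 * 12 mod 41 = 12^2 * 12 = 21*12 = 6
  bit 2 = 1: r = r^2 * 12 mod 41 = 6^2 * 12 = 36*12 = 22
  bit 3 = 0: r = r^2 mod 41 = 22^2 = 33
  -> s = B^a = 33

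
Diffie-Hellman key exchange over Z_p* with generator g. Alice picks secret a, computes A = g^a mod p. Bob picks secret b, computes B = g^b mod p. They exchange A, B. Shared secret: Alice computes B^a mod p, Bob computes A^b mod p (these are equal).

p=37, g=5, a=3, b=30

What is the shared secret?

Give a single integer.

A = 5^3 mod 37  (bits of 3 = 11)
  bit 0 = 1: r = r^2 * 5 mod 37 = 1^2 * 5 = 1*5 = 5
  bit 1 = 1: r = r^2 * 5 mod 37 = 5^2 * 5 = 25*5 = 14
  -> A = 14
B = 5^30 mod 37  (bits of 30 = 11110)
  bit 0 = 1: r = r^2 * 5 mod 37 = 1^2 * 5 = 1*5 = 5
  bit 1 = 1: r = r^2 * 5 mod 37 = 5^2 * 5 = 25*5 = 14
  bit 2 = 1: r = r^2 * 5 mod 37 = 14^2 * 5 = 11*5 = 18
  bit 3 = 1: r = r^2 * 5 mod 37 = 18^2 * 5 = 28*5 = 29
  bit 4 = 0: r = r^2 mod 37 = 29^2 = 27
  -> B = 27
s = B^a = 27^3 mod 37  (bits of 3 = 11)
  bit 0 = 1: r = r^2 * 27 mod 37 = 1^2 * 27 = 1*27 = 27
  bit 1 = 1: r = r^2 * 27 mod 37 = 27^2 * 27 = 26*27 = 36
  -> s = B^a = 36

Answer: 36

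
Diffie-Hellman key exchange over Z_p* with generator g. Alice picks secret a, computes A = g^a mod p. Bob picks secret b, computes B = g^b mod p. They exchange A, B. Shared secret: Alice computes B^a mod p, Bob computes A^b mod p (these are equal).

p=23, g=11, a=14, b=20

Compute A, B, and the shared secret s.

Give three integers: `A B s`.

Answer: 3 4 18

Derivation:
A = 11^14 mod 23  (bits of 14 = 1110)
  bit 0 = 1: r = r^2 * 11 mod 23 = 1^2 * 11 = 1*11 = 11
  bit 1 = 1: r = r^2 * 11 mod 23 = 11^2 * 11 = 6*11 = 20
  bit 2 = 1: r = r^2 * 11 mod 23 = 20^2 * 11 = 9*11 = 7
  bit 3 = 0: r = r^2 mod 23 = 7^2 = 3
  -> A = 3
B = 11^20 mod 23  (bits of 20 = 10100)
  bit 0 = 1: r = r^2 * 11 mod 23 = 1^2 * 11 = 1*11 = 11
  bit 1 = 0: r = r^2 mod 23 = 11^2 = 6
  bit 2 = 1: r = r^2 * 11 mod 23 = 6^2 * 11 = 13*11 = 5
  bit 3 = 0: r = r^2 mod 23 = 5^2 = 2
  bit 4 = 0: r = r^2 mod 23 = 2^2 = 4
  -> B = 4
s = B^a = 4^14 mod 23  (bits of 14 = 1110)
  bit 0 = 1: r = r^2 * 4 mod 23 = 1^2 * 4 = 1*4 = 4
  bit 1 = 1: r = r^2 * 4 mod 23 = 4^2 * 4 = 16*4 = 18
  bit 2 = 1: r = r^2 * 4 mod 23 = 18^2 * 4 = 2*4 = 8
  bit 3 = 0: r = r^2 mod 23 = 8^2 = 18
  -> s = B^a = 18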